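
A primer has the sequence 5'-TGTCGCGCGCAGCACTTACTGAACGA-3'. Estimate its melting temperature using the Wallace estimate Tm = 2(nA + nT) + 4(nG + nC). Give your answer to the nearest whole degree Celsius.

82°C

Base counts: A=6, T=5, G=7, C=8 (length 26).
Tm = 2·(6+5) + 4·(7+8) = 2·11 + 4·15 = 22 + 60 = 82°C.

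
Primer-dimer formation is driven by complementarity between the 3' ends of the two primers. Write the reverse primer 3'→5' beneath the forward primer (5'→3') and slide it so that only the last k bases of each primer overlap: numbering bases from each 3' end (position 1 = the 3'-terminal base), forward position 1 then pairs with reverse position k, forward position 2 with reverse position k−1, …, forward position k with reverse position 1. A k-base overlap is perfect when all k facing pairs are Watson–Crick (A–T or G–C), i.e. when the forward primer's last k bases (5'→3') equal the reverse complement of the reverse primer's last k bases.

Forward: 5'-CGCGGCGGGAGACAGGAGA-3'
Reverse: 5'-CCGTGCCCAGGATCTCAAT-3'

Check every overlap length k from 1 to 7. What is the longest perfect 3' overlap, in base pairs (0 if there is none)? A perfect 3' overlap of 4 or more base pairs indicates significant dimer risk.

Last 7 bases (5'→3') — forward …CAGGAGA, reverse …TCTCAAT.
Reverse complement of the reverse primer's last 7 bases: ATTGAGA; its first k bases are the reverse complement of the reverse primer's last k bases, so a perfect k-base overlap needs the forward primer's last k bases to equal them.
Comparing (forward last k vs required): k=1: A vs A ✓; k=2: GA vs AT ✗; k=3: AGA vs ATT ✗; k=4: GAGA vs ATTG ✗; k=5: GGAGA vs ATTGA ✗; k=6: AGGAGA vs ATTGAG ✗; k=7: CAGGAGA vs ATTGAGA ✗.
Only k = 1 is perfect, so the longest perfect 3' overlap is 1.

Longest perfect overlap: 1 complementary base pair; below the dimer-risk threshold (threshold 4).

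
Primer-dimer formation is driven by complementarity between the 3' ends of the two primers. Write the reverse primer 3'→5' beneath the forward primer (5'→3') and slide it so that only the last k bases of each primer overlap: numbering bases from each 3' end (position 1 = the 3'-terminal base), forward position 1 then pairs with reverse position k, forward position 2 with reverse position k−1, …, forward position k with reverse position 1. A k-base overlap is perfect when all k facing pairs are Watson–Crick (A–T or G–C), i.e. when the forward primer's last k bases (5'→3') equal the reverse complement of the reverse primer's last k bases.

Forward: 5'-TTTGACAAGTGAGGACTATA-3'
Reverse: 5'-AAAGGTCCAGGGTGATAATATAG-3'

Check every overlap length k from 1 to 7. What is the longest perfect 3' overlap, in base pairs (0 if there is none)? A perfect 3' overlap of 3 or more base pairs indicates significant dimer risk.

Longest perfect overlap: 5 complementary base pairs; significant dimer risk (threshold 3).

Last 7 bases (5'→3') — forward …GACTATA, reverse …AATATAG.
Reverse complement of the reverse primer's last 7 bases: CTATATT; its first k bases are the reverse complement of the reverse primer's last k bases, so a perfect k-base overlap needs the forward primer's last k bases to equal them.
Comparing (forward last k vs required): k=1: A vs C ✗; k=2: TA vs CT ✗; k=3: ATA vs CTA ✗; k=4: TATA vs CTAT ✗; k=5: CTATA vs CTATA ✓; k=6: ACTATA vs CTATAT ✗; k=7: GACTATA vs CTATATT ✗.
Only k = 5 is perfect, so the longest perfect 3' overlap is 5.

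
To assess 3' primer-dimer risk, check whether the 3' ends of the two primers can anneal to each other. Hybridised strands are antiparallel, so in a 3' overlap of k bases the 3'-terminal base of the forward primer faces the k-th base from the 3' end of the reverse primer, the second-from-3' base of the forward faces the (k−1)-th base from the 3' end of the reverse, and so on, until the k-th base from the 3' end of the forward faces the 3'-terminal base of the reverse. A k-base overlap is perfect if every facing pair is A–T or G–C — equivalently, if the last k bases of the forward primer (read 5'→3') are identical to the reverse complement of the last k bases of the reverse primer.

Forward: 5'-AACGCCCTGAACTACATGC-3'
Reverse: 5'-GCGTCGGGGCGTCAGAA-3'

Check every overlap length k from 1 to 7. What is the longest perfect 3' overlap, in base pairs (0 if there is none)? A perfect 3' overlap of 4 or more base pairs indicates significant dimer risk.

Last 7 bases (5'→3') — forward …TACATGC, reverse …GTCAGAA.
Reverse complement of the reverse primer's last 7 bases: TTCTGAC; its first k bases are the reverse complement of the reverse primer's last k bases, so a perfect k-base overlap needs the forward primer's last k bases to equal them.
Comparing (forward last k vs required): k=1: C vs T ✗; k=2: GC vs TT ✗; k=3: TGC vs TTC ✗; k=4: ATGC vs TTCT ✗; k=5: CATGC vs TTCTG ✗; k=6: ACATGC vs TTCTGA ✗; k=7: TACATGC vs TTCTGAC ✗.
No overlap length from 1 to 7 is perfect, so the longest perfect 3' overlap is 0.

Longest perfect overlap: 0 complementary base pairs; below the dimer-risk threshold (threshold 4).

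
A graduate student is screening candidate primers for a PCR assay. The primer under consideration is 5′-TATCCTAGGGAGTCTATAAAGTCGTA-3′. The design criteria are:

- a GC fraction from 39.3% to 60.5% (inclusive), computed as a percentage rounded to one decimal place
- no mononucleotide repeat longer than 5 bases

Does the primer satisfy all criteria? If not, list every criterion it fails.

Fails: GC content.

Base counts: A=8, T=8, G=6, C=4 (length 26).
GC content: GC 10/26 = 38.5%, outside 39.3–60.5% ✗
homopolymer run: longest run = 3 ✓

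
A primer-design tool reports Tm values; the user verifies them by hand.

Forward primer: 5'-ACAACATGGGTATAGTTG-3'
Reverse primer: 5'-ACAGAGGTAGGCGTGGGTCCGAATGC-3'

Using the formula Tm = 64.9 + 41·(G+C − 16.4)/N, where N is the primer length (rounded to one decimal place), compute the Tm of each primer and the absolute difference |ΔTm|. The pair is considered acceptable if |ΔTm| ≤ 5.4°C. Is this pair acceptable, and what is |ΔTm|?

|ΔTm| = 20.8°C; the pair is not acceptable.

Forward: G+C = 7, N = 18 → Tm = 64.9 + 41·(7 − 16.4)/18 = 43.5°C.
Reverse: G+C = 16, N = 26 → Tm = 64.9 + 41·(16 − 16.4)/26 = 64.3°C.
|ΔTm| = |43.5 − 64.3| = 20.8°C, > 5.4°C.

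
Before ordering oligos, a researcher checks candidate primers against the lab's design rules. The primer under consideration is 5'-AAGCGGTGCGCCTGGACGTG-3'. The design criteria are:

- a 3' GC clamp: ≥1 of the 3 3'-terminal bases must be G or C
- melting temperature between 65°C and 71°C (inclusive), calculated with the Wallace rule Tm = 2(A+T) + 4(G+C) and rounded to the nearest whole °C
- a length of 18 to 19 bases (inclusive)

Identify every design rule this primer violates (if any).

Fails: length.

Base counts: A=3, T=3, G=9, C=5 (length 20).
GC clamp: 3' end GTG has 2 G/C ✓
Tm: Tm = 2·6 + 4·14 = 68°C ✓
length: length 20, outside 18–19 ✗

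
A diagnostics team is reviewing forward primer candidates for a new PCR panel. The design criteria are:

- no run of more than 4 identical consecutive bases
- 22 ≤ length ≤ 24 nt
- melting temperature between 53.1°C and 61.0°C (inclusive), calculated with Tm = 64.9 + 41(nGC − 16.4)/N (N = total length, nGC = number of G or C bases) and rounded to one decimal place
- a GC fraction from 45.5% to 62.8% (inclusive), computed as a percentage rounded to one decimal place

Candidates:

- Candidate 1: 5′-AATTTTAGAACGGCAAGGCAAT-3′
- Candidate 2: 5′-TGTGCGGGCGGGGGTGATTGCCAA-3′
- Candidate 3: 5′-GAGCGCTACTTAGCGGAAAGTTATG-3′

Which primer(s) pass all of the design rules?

None of the candidates satisfy all criteria.

Candidate 1 (22 nt, A=9 T=5 G=5 C=3): longest run = 4 ✓; length 22 ✓; Tm = 64.9 + 41·(8 − 16.4)/22 = 49.2°C, outside 53.1–61.0°C ✗; GC 8/22 = 36.4%, outside 45.5–62.8% ✗ — fails.
Candidate 2 (24 nt, A=3 T=5 G=12 C=4): longest run = 5, exceeds 4 ✗; length 24 ✓; Tm = 64.9 + 41·(16 − 16.4)/24 = 64.2°C, outside 53.1–61.0°C ✗; GC 16/24 = 66.7%, outside 45.5–62.8% ✗ — fails.
Candidate 3 (25 nt, A=7 T=6 G=8 C=4): longest run = 3 ✓; length 25, outside 22–24 ✗; Tm = 64.9 + 41·(12 − 16.4)/25 = 57.7°C ✓; GC 12/25 = 48.0% ✓ — fails.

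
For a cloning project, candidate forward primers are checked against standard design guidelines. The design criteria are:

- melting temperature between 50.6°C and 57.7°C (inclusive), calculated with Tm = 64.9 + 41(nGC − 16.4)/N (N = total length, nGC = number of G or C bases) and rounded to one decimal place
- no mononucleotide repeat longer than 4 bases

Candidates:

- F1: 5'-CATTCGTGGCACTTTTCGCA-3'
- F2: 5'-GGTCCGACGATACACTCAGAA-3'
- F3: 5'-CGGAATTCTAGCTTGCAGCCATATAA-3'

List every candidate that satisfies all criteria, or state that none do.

F1, F2 and F3.

F1 (20 nt, A=3 T=7 G=4 C=6): Tm = 64.9 + 41·(10 − 16.4)/20 = 51.8°C ✓; longest run = 4 ✓ — passes.
F2 (21 nt, A=7 T=3 G=5 C=6): Tm = 64.9 + 41·(11 − 16.4)/21 = 54.4°C ✓; longest run = 2 ✓ — passes.
F3 (26 nt, A=8 T=7 G=5 C=6): Tm = 64.9 + 41·(11 − 16.4)/26 = 56.4°C ✓; longest run = 2 ✓ — passes.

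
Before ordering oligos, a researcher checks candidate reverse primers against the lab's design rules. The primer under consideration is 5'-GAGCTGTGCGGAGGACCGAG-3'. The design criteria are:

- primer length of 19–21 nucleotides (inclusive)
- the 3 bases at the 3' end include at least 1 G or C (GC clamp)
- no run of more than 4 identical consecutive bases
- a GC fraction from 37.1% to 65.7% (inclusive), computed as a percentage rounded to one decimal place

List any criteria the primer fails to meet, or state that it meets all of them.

Base counts: A=4, T=2, G=10, C=4 (length 20).
length: length 20 ✓
GC clamp: 3' end GAG has 2 G/C ✓
homopolymer run: longest run = 2 ✓
GC content: GC 14/20 = 70.0%, outside 37.1–65.7% ✗

Fails: GC content.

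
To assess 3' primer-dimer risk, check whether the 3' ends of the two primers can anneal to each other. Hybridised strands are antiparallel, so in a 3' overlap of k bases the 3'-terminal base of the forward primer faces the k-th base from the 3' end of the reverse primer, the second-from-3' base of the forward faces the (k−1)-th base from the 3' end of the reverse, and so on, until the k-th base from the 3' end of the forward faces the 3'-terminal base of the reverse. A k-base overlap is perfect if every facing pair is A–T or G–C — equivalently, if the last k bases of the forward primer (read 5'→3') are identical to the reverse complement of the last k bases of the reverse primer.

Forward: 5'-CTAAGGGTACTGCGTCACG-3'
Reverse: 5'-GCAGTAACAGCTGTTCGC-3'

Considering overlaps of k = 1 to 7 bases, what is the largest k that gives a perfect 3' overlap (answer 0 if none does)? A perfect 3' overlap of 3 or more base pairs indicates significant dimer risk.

Last 7 bases (5'→3') — forward …CGTCACG, reverse …TGTTCGC.
Reverse complement of the reverse primer's last 7 bases: GCGAACA; its first k bases are the reverse complement of the reverse primer's last k bases, so a perfect k-base overlap needs the forward primer's last k bases to equal them.
Comparing (forward last k vs required): k=1: G vs G ✓; k=2: CG vs GC ✗; k=3: ACG vs GCG ✗; k=4: CACG vs GCGA ✗; k=5: TCACG vs GCGAA ✗; k=6: GTCACG vs GCGAAC ✗; k=7: CGTCACG vs GCGAACA ✗.
Only k = 1 is perfect, so the longest perfect 3' overlap is 1.

Longest perfect overlap: 1 complementary base pair; below the dimer-risk threshold (threshold 3).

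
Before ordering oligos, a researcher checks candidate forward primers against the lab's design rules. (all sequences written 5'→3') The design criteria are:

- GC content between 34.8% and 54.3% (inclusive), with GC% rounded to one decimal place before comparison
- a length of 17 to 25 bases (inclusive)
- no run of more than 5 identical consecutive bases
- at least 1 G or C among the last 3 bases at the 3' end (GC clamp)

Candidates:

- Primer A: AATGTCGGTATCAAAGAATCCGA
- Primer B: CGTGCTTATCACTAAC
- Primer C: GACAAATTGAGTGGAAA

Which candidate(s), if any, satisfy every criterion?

Primer A (23 nt, A=9 T=5 G=5 C=4): GC 9/23 = 39.1% ✓; length 23 ✓; longest run = 3 ✓; 3' end CGA has 2 G/C ✓ — passes.
Primer B (16 nt, A=4 T=5 G=2 C=5): GC 7/16 = 43.8% ✓; length 16, outside 17–25 ✗; longest run = 2 ✓; 3' end AAC has 1 G/C ✓ — fails.
Primer C (17 nt, A=8 T=3 G=5 C=1): GC 6/17 = 35.3% ✓; length 17 ✓; longest run = 3 ✓; 3' end AAA has 0 G/C, need ≥1 ✗ — fails.

Primer A only.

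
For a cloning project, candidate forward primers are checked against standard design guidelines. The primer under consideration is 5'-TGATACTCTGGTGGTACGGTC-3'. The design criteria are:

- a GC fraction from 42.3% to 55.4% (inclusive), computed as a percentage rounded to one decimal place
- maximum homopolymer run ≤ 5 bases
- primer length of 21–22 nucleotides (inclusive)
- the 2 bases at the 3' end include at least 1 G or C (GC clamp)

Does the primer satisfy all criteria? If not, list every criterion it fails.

Meets all criteria.

Base counts: A=3, T=7, G=7, C=4 (length 21).
GC content: GC 11/21 = 52.4% ✓
homopolymer run: longest run = 2 ✓
length: length 21 ✓
GC clamp: 3' end TC has 1 G/C ✓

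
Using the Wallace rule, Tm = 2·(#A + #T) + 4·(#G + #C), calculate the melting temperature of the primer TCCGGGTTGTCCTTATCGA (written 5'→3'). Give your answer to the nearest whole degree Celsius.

58°C

Base counts: A=2, T=7, G=5, C=5 (length 19).
Tm = 2·(2+7) + 4·(5+5) = 2·9 + 4·10 = 18 + 40 = 58°C.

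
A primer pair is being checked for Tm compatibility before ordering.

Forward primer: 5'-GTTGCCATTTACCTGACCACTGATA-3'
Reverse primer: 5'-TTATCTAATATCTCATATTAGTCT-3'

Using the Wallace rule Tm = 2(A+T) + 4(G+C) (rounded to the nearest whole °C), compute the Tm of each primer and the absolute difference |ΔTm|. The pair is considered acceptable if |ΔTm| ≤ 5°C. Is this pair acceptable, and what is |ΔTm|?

Forward: A=6 T=8 G=4 C=7 → Tm = 2·14 + 4·11 = 72°C.
Reverse: A=7 T=12 G=1 C=4 → Tm = 2·19 + 4·5 = 58°C.
|ΔTm| = |72 − 58| = 14°C, > 5°C.

|ΔTm| = 14°C; the pair is not acceptable.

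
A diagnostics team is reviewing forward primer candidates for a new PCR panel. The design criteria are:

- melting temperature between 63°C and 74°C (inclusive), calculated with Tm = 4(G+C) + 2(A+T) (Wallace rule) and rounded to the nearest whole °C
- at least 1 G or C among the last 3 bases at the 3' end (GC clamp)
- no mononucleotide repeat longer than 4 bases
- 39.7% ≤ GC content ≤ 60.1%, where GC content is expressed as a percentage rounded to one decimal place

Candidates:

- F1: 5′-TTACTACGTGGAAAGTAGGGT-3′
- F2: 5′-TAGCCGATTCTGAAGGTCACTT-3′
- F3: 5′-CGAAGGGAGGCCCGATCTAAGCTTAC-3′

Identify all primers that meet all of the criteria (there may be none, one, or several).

F2 only.

F1 (21 nt, A=6 T=6 G=7 C=2): Tm = 2·12 + 4·9 = 60°C, outside 63–74°C ✗; 3' end GGT has 2 G/C ✓; longest run = 3 ✓; GC 9/21 = 42.9% ✓ — fails.
F2 (22 nt, A=5 T=7 G=5 C=5): Tm = 2·12 + 4·10 = 64°C ✓; 3' end CTT has 1 G/C ✓; longest run = 2 ✓; GC 10/22 = 45.5% ✓ — passes.
F3 (26 nt, A=7 T=4 G=8 C=7): Tm = 2·11 + 4·15 = 82°C, outside 63–74°C ✗; 3' end TAC has 1 G/C ✓; longest run = 3 ✓; GC 15/26 = 57.7% ✓ — fails.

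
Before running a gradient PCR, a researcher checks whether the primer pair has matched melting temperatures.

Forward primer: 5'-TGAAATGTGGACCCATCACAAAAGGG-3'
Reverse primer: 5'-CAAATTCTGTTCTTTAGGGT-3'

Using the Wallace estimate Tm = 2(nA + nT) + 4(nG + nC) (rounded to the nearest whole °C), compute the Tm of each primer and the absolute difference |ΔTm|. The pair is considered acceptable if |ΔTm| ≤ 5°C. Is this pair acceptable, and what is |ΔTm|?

|ΔTm| = 22°C; the pair is not acceptable.

Forward: A=10 T=4 G=7 C=5 → Tm = 2·14 + 4·12 = 76°C.
Reverse: A=4 T=9 G=4 C=3 → Tm = 2·13 + 4·7 = 54°C.
|ΔTm| = |76 − 54| = 22°C, > 5°C.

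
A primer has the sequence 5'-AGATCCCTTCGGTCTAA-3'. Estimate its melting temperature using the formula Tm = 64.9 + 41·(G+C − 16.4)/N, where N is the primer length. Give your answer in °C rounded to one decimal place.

Base counts: A=4, T=5, G=3, C=5; G+C = 8, N = 17.
Tm = 64.9 + 41·(8 − 16.4)/17 = 64.9 + -344.40/17 = 44.6°C.

44.6°C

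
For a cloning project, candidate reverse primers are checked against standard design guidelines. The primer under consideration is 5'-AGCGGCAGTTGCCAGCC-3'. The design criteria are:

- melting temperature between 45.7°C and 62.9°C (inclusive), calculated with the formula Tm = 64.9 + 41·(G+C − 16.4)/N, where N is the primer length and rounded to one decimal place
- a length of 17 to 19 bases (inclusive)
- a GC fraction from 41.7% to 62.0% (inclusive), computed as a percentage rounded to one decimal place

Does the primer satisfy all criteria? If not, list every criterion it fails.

Base counts: A=3, T=2, G=6, C=6 (length 17).
Tm: Tm = 64.9 + 41·(12 − 16.4)/17 = 54.3°C ✓
length: length 17 ✓
GC content: GC 12/17 = 70.6%, outside 41.7–62.0% ✗

Fails: GC content.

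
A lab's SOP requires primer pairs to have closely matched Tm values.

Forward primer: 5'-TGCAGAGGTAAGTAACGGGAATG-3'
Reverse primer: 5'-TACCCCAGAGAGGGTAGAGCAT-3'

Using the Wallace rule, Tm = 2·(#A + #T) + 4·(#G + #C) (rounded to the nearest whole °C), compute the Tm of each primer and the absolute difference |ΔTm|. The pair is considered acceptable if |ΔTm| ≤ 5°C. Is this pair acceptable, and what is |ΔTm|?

Forward: A=8 T=4 G=9 C=2 → Tm = 2·12 + 4·11 = 68°C.
Reverse: A=7 T=3 G=7 C=5 → Tm = 2·10 + 4·12 = 68°C.
|ΔTm| = |68 − 68| = 0°C, ≤ 5°C.

|ΔTm| = 0°C; the pair is acceptable.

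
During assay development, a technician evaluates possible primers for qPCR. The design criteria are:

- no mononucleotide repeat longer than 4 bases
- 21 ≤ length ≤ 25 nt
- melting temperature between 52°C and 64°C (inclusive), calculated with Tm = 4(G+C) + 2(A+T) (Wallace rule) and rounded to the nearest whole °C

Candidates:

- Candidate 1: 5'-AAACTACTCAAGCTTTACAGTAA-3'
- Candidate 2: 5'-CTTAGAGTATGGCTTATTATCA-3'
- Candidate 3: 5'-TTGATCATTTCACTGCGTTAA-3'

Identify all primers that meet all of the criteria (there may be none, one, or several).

Candidate 1 (23 nt, A=10 T=6 G=2 C=5): longest run = 3 ✓; length 23 ✓; Tm = 2·16 + 4·7 = 60°C ✓ — passes.
Candidate 2 (22 nt, A=6 T=9 G=4 C=3): longest run = 2 ✓; length 22 ✓; Tm = 2·15 + 4·7 = 58°C ✓ — passes.
Candidate 3 (21 nt, A=5 T=9 G=3 C=4): longest run = 3 ✓; length 21 ✓; Tm = 2·14 + 4·7 = 56°C ✓ — passes.

Candidate 1, Candidate 2 and Candidate 3.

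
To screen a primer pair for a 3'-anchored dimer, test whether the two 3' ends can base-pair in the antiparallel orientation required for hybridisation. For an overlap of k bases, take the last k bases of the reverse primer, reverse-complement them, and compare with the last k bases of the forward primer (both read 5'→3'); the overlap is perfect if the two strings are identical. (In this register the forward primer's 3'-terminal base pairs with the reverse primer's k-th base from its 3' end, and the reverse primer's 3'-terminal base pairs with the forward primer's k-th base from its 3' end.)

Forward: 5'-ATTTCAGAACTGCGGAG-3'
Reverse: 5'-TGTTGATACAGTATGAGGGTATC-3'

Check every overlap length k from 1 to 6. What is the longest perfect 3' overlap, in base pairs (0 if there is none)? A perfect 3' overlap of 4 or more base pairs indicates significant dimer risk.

Longest perfect overlap: 1 complementary base pair; below the dimer-risk threshold (threshold 4).

Last 6 bases (5'→3') — forward …GCGGAG, reverse …GGTATC.
Reverse complement of the reverse primer's last 6 bases: GATACC; its first k bases are the reverse complement of the reverse primer's last k bases, so a perfect k-base overlap needs the forward primer's last k bases to equal them.
Comparing (forward last k vs required): k=1: G vs G ✓; k=2: AG vs GA ✗; k=3: GAG vs GAT ✗; k=4: GGAG vs GATA ✗; k=5: CGGAG vs GATAC ✗; k=6: GCGGAG vs GATACC ✗.
Only k = 1 is perfect, so the longest perfect 3' overlap is 1.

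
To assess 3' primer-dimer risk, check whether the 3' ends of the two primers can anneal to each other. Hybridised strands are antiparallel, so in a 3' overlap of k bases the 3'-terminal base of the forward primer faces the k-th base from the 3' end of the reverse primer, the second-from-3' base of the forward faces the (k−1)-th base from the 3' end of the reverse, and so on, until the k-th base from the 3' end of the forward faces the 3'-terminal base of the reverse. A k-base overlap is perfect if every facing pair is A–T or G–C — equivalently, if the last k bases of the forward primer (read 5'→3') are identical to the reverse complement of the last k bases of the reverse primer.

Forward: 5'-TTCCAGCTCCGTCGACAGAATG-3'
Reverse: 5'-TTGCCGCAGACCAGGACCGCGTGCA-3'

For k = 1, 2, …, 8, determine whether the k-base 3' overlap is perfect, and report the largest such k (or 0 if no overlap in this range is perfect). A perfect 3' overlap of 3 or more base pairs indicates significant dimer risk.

Longest perfect overlap: 2 complementary base pairs; below the dimer-risk threshold (threshold 3).

Last 8 bases (5'→3') — forward …ACAGAATG, reverse …CGCGTGCA.
Reverse complement of the reverse primer's last 8 bases: TGCACGCG; its first k bases are the reverse complement of the reverse primer's last k bases, so a perfect k-base overlap needs the forward primer's last k bases to equal them.
Comparing (forward last k vs required): k=1: G vs T ✗; k=2: TG vs TG ✓; k=3: ATG vs TGC ✗; k=4: AATG vs TGCA ✗; k=5: GAATG vs TGCAC ✗; k=6: AGAATG vs TGCACG ✗; k=7: CAGAATG vs TGCACGC ✗; k=8: ACAGAATG vs TGCACGCG ✗.
Only k = 2 is perfect, so the longest perfect 3' overlap is 2.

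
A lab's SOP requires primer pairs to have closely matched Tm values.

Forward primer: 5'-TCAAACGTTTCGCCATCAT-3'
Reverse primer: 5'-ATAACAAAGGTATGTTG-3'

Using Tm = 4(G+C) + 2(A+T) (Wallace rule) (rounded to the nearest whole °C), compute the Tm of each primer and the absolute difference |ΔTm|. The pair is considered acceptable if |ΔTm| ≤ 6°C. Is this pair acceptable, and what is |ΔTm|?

|ΔTm| = 10°C; the pair is not acceptable.

Forward: A=5 T=6 G=2 C=6 → Tm = 2·11 + 4·8 = 54°C.
Reverse: A=7 T=5 G=4 C=1 → Tm = 2·12 + 4·5 = 44°C.
|ΔTm| = |54 − 44| = 10°C, > 6°C.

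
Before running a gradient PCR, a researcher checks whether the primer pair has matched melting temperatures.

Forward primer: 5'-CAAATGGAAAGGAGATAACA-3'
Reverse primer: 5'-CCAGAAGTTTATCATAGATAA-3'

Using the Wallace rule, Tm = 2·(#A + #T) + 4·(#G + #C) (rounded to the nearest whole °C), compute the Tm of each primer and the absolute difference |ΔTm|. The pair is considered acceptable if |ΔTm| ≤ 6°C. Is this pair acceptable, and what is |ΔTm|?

Forward: A=11 T=2 G=5 C=2 → Tm = 2·13 + 4·7 = 54°C.
Reverse: A=9 T=6 G=3 C=3 → Tm = 2·15 + 4·6 = 54°C.
|ΔTm| = |54 − 54| = 0°C, ≤ 6°C.

|ΔTm| = 0°C; the pair is acceptable.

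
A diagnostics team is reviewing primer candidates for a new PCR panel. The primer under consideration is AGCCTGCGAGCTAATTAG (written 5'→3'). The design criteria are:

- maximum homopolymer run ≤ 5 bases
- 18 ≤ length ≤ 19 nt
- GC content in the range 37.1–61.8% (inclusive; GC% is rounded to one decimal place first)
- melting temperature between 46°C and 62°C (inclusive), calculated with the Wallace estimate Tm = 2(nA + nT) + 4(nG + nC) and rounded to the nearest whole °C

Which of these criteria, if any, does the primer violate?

Meets all criteria.

Base counts: A=5, T=4, G=5, C=4 (length 18).
homopolymer run: longest run = 2 ✓
length: length 18 ✓
GC content: GC 9/18 = 50.0% ✓
Tm: Tm = 2·9 + 4·9 = 54°C ✓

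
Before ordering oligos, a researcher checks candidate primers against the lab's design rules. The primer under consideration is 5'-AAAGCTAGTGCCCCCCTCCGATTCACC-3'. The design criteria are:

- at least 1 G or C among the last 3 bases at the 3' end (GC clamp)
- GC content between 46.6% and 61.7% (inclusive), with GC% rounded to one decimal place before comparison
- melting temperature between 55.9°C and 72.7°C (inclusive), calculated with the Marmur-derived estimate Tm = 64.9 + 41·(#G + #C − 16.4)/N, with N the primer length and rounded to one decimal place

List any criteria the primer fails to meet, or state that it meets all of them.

Meets all criteria.

Base counts: A=6, T=5, G=4, C=12 (length 27).
GC clamp: 3' end ACC has 2 G/C ✓
GC content: GC 16/27 = 59.3% ✓
Tm: Tm = 64.9 + 41·(16 − 16.4)/27 = 64.3°C ✓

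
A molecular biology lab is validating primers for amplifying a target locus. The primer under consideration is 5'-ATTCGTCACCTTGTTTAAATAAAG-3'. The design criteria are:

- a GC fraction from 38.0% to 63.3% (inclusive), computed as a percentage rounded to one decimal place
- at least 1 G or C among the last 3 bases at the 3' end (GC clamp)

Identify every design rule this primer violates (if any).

Fails: GC content.

Base counts: A=8, T=9, G=3, C=4 (length 24).
GC content: GC 7/24 = 29.2%, outside 38.0–63.3% ✗
GC clamp: 3' end AAG has 1 G/C ✓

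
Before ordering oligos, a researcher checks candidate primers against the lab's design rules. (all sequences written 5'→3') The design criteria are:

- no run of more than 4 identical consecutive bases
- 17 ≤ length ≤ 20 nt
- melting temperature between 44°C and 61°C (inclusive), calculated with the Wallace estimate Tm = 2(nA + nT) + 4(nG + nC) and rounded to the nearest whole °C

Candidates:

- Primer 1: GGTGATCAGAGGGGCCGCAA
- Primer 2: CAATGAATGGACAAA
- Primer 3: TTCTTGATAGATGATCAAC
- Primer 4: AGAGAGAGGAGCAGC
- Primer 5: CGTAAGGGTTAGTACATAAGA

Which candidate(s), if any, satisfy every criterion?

Primer 3 only.

Primer 1 (20 nt, A=5 T=2 G=9 C=4): longest run = 4 ✓; length 20 ✓; Tm = 2·7 + 4·13 = 66°C, outside 44–61°C ✗ — fails.
Primer 2 (15 nt, A=8 T=2 G=3 C=2): longest run = 3 ✓; length 15, outside 17–20 ✗; Tm = 2·10 + 4·5 = 40°C, outside 44–61°C ✗ — fails.
Primer 3 (19 nt, A=6 T=7 G=3 C=3): longest run = 2 ✓; length 19 ✓; Tm = 2·13 + 4·6 = 50°C ✓ — passes.
Primer 4 (15 nt, A=6 T=0 G=7 C=2): longest run = 2 ✓; length 15, outside 17–20 ✗; Tm = 2·6 + 4·9 = 48°C ✓ — fails.
Primer 5 (21 nt, A=8 T=5 G=6 C=2): longest run = 3 ✓; length 21, outside 17–20 ✗; Tm = 2·13 + 4·8 = 58°C ✓ — fails.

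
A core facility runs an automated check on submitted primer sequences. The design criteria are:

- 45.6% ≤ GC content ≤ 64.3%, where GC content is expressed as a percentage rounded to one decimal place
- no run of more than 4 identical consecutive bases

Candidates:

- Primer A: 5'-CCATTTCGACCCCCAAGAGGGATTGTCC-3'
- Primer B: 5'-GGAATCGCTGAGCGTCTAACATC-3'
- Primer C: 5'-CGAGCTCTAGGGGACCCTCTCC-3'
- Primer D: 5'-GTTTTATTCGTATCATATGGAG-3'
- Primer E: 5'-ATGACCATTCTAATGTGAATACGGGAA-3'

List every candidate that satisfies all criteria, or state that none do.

Primer B only.

Primer A (28 nt, A=6 T=6 G=6 C=10): GC 16/28 = 57.1% ✓; longest run = 5, exceeds 4 ✗ — fails.
Primer B (23 nt, A=6 T=5 G=6 C=6): GC 12/23 = 52.2% ✓; longest run = 2 ✓ — passes.
Primer C (22 nt, A=3 T=4 G=6 C=9): GC 15/22 = 68.2%, outside 45.6–64.3% ✗; longest run = 4 ✓ — fails.
Primer D (22 nt, A=5 T=10 G=5 C=2): GC 7/22 = 31.8%, outside 45.6–64.3% ✗; longest run = 4 ✓ — fails.
Primer E (27 nt, A=10 T=7 G=6 C=4): GC 10/27 = 37.0%, outside 45.6–64.3% ✗; longest run = 3 ✓ — fails.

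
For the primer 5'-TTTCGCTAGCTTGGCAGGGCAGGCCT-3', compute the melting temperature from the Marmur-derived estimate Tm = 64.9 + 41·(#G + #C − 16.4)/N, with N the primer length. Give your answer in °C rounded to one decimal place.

64.3°C

Base counts: A=3, T=7, G=9, C=7; G+C = 16, N = 26.
Tm = 64.9 + 41·(16 − 16.4)/26 = 64.9 + -16.40/26 = 64.3°C.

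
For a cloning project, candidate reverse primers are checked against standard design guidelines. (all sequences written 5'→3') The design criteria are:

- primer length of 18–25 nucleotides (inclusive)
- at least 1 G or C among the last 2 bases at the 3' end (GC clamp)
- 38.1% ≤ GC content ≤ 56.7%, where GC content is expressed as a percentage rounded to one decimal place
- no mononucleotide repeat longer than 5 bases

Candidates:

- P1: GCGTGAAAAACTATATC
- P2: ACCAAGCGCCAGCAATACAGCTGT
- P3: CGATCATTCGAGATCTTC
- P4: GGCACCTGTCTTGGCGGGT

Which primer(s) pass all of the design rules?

P2 and P3.

P1 (17 nt, A=7 T=4 G=3 C=3): length 17, outside 18–25 ✗; 3' end TC has 1 G/C ✓; GC 6/17 = 35.3%, outside 38.1–56.7% ✗; longest run = 5 ✓ — fails.
P2 (24 nt, A=8 T=3 G=5 C=8): length 24 ✓; 3' end GT has 1 G/C ✓; GC 13/24 = 54.2% ✓; longest run = 2 ✓ — passes.
P3 (18 nt, A=4 T=6 G=3 C=5): length 18 ✓; 3' end TC has 1 G/C ✓; GC 8/18 = 44.4% ✓; longest run = 2 ✓ — passes.
P4 (19 nt, A=1 T=5 G=8 C=5): length 19 ✓; 3' end GT has 1 G/C ✓; GC 13/19 = 68.4%, outside 38.1–56.7% ✗; longest run = 3 ✓ — fails.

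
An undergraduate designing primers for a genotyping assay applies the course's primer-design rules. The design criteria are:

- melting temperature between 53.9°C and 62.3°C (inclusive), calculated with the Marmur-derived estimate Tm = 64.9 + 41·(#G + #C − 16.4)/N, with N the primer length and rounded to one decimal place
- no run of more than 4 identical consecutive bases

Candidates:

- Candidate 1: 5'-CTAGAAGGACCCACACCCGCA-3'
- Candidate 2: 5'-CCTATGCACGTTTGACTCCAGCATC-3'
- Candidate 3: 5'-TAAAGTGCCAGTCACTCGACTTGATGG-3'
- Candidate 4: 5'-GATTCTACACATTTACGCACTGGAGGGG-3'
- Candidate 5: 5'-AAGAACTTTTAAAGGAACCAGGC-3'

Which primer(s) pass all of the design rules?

Candidate 1 (21 nt, A=7 T=1 G=4 C=9): Tm = 64.9 + 41·(13 − 16.4)/21 = 58.3°C ✓; longest run = 3 ✓ — passes.
Candidate 2 (25 nt, A=5 T=7 G=4 C=9): Tm = 64.9 + 41·(13 − 16.4)/25 = 59.3°C ✓; longest run = 3 ✓ — passes.
Candidate 3 (27 nt, A=7 T=7 G=7 C=6): Tm = 64.9 + 41·(13 − 16.4)/27 = 59.7°C ✓; longest run = 3 ✓ — passes.
Candidate 4 (28 nt, A=7 T=7 G=8 C=6): Tm = 64.9 + 41·(14 − 16.4)/28 = 61.4°C ✓; longest run = 4 ✓ — passes.
Candidate 5 (23 nt, A=10 T=4 G=5 C=4): Tm = 64.9 + 41·(9 − 16.4)/23 = 51.7°C, outside 53.9–62.3°C ✗; longest run = 4 ✓ — fails.

Candidate 1, Candidate 2, Candidate 3 and Candidate 4.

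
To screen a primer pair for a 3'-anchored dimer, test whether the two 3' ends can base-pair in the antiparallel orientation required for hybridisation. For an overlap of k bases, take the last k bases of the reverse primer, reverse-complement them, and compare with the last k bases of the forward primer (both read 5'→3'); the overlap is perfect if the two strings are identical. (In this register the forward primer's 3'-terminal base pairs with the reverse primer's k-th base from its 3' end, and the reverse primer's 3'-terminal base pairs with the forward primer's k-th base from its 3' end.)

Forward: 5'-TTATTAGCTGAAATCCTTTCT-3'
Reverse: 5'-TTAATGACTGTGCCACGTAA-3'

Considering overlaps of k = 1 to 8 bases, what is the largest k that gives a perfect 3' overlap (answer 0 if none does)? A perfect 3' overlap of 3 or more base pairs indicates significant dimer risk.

Last 8 bases (5'→3') — forward …TCCTTTCT, reverse …CCACGTAA.
Reverse complement of the reverse primer's last 8 bases: TTACGTGG; its first k bases are the reverse complement of the reverse primer's last k bases, so a perfect k-base overlap needs the forward primer's last k bases to equal them.
Comparing (forward last k vs required): k=1: T vs T ✓; k=2: CT vs TT ✗; k=3: TCT vs TTA ✗; k=4: TTCT vs TTAC ✗; k=5: TTTCT vs TTACG ✗; k=6: CTTTCT vs TTACGT ✗; k=7: CCTTTCT vs TTACGTG ✗; k=8: TCCTTTCT vs TTACGTGG ✗.
Only k = 1 is perfect, so the longest perfect 3' overlap is 1.

Longest perfect overlap: 1 complementary base pair; below the dimer-risk threshold (threshold 3).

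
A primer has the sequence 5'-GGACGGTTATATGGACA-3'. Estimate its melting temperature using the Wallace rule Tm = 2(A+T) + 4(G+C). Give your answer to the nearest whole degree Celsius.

50°C

Base counts: A=5, T=4, G=6, C=2 (length 17).
Tm = 2·(5+4) + 4·(6+2) = 2·9 + 4·8 = 18 + 32 = 50°C.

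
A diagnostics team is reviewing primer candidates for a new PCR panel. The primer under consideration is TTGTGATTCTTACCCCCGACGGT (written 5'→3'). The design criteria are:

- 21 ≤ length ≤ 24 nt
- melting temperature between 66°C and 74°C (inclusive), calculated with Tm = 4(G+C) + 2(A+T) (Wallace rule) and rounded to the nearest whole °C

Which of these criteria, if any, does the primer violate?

Meets all criteria.

Base counts: A=3, T=8, G=5, C=7 (length 23).
length: length 23 ✓
Tm: Tm = 2·11 + 4·12 = 70°C ✓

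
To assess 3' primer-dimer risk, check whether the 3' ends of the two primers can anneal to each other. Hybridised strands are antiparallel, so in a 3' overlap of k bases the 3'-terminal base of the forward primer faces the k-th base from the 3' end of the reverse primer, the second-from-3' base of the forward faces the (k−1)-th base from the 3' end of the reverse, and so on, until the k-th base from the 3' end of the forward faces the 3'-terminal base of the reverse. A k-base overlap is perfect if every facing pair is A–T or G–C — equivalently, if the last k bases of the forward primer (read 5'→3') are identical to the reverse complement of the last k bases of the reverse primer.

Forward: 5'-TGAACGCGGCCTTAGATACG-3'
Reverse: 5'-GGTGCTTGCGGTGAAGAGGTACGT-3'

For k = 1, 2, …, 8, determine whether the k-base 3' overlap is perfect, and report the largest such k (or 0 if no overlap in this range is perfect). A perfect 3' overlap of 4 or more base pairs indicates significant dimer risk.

Last 8 bases (5'→3') — forward …TAGATACG, reverse …AGGTACGT.
Reverse complement of the reverse primer's last 8 bases: ACGTACCT; its first k bases are the reverse complement of the reverse primer's last k bases, so a perfect k-base overlap needs the forward primer's last k bases to equal them.
Comparing (forward last k vs required): k=1: G vs A ✗; k=2: CG vs AC ✗; k=3: ACG vs ACG ✓; k=4: TACG vs ACGT ✗; k=5: ATACG vs ACGTA ✗; k=6: GATACG vs ACGTAC ✗; k=7: AGATACG vs ACGTACC ✗; k=8: TAGATACG vs ACGTACCT ✗.
Only k = 3 is perfect, so the longest perfect 3' overlap is 3.

Longest perfect overlap: 3 complementary base pairs; below the dimer-risk threshold (threshold 4).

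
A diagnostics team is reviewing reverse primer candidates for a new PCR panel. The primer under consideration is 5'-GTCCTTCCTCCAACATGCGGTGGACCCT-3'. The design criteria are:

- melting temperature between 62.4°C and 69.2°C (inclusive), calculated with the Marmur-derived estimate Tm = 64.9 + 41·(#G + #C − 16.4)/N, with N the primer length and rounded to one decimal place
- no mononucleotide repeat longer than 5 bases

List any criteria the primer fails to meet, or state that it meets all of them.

Meets all criteria.

Base counts: A=4, T=7, G=6, C=11 (length 28).
Tm: Tm = 64.9 + 41·(17 − 16.4)/28 = 65.8°C ✓
homopolymer run: longest run = 3 ✓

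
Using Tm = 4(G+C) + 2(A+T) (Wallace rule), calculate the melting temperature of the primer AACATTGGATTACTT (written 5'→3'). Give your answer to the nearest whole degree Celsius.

38°C

Base counts: A=5, T=6, G=2, C=2 (length 15).
Tm = 2·(5+6) + 4·(2+2) = 2·11 + 4·4 = 22 + 16 = 38°C.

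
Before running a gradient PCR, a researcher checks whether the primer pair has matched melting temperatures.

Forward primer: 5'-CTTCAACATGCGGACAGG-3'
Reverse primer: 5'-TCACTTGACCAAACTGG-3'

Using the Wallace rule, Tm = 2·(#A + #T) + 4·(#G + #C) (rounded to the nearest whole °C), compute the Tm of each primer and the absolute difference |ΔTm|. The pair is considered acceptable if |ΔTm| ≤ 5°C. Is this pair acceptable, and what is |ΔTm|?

|ΔTm| = 6°C; the pair is not acceptable.

Forward: A=5 T=3 G=5 C=5 → Tm = 2·8 + 4·10 = 56°C.
Reverse: A=5 T=4 G=3 C=5 → Tm = 2·9 + 4·8 = 50°C.
|ΔTm| = |56 − 50| = 6°C, > 5°C.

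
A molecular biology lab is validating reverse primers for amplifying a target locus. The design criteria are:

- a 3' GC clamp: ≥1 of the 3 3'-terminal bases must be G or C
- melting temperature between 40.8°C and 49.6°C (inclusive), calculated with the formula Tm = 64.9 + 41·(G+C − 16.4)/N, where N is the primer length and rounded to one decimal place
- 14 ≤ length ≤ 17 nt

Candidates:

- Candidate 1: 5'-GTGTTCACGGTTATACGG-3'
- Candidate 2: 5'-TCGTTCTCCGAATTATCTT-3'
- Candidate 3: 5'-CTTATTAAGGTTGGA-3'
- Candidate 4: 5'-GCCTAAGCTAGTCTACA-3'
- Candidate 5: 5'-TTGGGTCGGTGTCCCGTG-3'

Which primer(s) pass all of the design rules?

Candidate 1 (18 nt, A=3 T=6 G=6 C=3): 3' end CGG has 3 G/C ✓; Tm = 64.9 + 41·(9 − 16.4)/18 = 48.0°C ✓; length 18, outside 14–17 ✗ — fails.
Candidate 2 (19 nt, A=3 T=9 G=2 C=5): 3' end CTT has 1 G/C ✓; Tm = 64.9 + 41·(7 − 16.4)/19 = 44.6°C ✓; length 19, outside 14–17 ✗ — fails.
Candidate 3 (15 nt, A=4 T=6 G=4 C=1): 3' end GGA has 2 G/C ✓; Tm = 64.9 + 41·(5 − 16.4)/15 = 33.7°C, outside 40.8–49.6°C ✗; length 15 ✓ — fails.
Candidate 4 (17 nt, A=5 T=4 G=3 C=5): 3' end ACA has 1 G/C ✓; Tm = 64.9 + 41·(8 − 16.4)/17 = 44.6°C ✓; length 17 ✓ — passes.
Candidate 5 (18 nt, A=0 T=6 G=8 C=4): 3' end GTG has 2 G/C ✓; Tm = 64.9 + 41·(12 − 16.4)/18 = 54.9°C, outside 40.8–49.6°C ✗; length 18, outside 14–17 ✗ — fails.

Candidate 4 only.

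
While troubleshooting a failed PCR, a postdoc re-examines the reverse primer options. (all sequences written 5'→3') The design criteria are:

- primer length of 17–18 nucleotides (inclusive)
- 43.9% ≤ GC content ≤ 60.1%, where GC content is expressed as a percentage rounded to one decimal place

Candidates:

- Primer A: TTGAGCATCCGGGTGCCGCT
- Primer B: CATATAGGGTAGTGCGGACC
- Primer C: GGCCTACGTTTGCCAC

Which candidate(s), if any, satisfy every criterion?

Primer A (20 nt, A=2 T=5 G=7 C=6): length 20, outside 17–18 ✗; GC 13/20 = 65.0%, outside 43.9–60.1% ✗ — fails.
Primer B (20 nt, A=5 T=4 G=7 C=4): length 20, outside 17–18 ✗; GC 11/20 = 55.0% ✓ — fails.
Primer C (16 nt, A=2 T=4 G=4 C=6): length 16, outside 17–18 ✗; GC 10/16 = 62.5%, outside 43.9–60.1% ✗ — fails.

None of the candidates satisfy all criteria.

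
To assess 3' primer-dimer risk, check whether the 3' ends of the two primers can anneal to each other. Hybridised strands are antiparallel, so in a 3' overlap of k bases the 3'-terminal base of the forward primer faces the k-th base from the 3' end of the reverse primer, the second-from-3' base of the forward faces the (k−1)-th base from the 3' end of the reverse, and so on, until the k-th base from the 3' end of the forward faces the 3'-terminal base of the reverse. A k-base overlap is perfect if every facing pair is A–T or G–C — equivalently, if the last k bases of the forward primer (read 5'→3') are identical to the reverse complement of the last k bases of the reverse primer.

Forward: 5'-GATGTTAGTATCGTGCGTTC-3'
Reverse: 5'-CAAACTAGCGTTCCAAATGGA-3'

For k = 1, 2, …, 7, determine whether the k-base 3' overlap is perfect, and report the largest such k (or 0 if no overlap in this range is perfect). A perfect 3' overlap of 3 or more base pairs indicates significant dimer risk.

Last 7 bases (5'→3') — forward …TGCGTTC, reverse …AAATGGA.
Reverse complement of the reverse primer's last 7 bases: TCCATTT; its first k bases are the reverse complement of the reverse primer's last k bases, so a perfect k-base overlap needs the forward primer's last k bases to equal them.
Comparing (forward last k vs required): k=1: C vs T ✗; k=2: TC vs TC ✓; k=3: TTC vs TCC ✗; k=4: GTTC vs TCCA ✗; k=5: CGTTC vs TCCAT ✗; k=6: GCGTTC vs TCCATT ✗; k=7: TGCGTTC vs TCCATTT ✗.
Only k = 2 is perfect, so the longest perfect 3' overlap is 2.

Longest perfect overlap: 2 complementary base pairs; below the dimer-risk threshold (threshold 3).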